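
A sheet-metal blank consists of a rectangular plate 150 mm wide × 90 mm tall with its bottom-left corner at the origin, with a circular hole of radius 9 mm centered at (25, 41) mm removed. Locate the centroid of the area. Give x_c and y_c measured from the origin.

plate: A = 150 × 90 = 13500.00, centroid at (75.00, 45.00).
hole: A = −π·9² = -254.47, centroid at (25.00, 41.00).
ΣA = 13245.53 mm²
ΣAx_c = (13500.00)(75.00) + (-254.47)(25.00) = 1006138.27 mm³
ΣAy_c = (13500.00)(45.00) + (-254.47)(41.00) = 597066.77 mm³
x_c = 1006138.27 / 13245.53 = 75.96 mm
y_c = 597066.77 / 13245.53 = 45.08 mm

x_c = 75.96 mm, y_c = 45.08 mm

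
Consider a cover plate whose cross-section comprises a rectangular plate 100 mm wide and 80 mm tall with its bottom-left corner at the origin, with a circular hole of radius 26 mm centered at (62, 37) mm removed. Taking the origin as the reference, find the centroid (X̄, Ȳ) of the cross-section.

plate: A = 100 × 80 = 8000.00, centroid at (50.00, 40.00).
hole: A = −π·26² = -2123.72, centroid at (62.00, 37.00).
ΣA = 5876.28 mm², ΣAX̄ = 268329.57 mm³, ΣAȲ = 241422.48 mm³.
X̄ = 268329.57/5876.28 = 45.66 mm; Ȳ = 241422.48/5876.28 = 41.08 mm.

X̄ = 45.66 mm, Ȳ = 41.08 mm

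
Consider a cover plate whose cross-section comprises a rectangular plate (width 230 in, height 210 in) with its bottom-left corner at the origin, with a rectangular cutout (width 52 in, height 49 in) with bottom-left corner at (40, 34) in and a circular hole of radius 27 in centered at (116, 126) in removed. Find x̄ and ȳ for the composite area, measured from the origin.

x̄ = 117.82 in, ȳ = 106.62 in

plate: A = 230 × 210 = 48300.00, centroid at (115.00, 105.00).
hole 1: A = −(52 × 49) = -2548.00, centroid at (66.00, 58.50).
hole 2: A = −π·27² = -2290.22, centroid at (116.00, 126.00).
ΣA = 43461.78 in², ΣAx̄ = 5120666.36 in³, ΣAȳ = 4633874.15 in³.
x̄ = 5120666.36/43461.78 = 117.82 in; ȳ = 4633874.15/43461.78 = 106.62 in.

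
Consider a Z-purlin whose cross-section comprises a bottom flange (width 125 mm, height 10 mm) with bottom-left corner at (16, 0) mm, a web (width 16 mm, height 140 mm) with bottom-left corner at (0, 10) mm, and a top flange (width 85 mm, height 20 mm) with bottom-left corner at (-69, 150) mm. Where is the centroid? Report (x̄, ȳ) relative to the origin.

x̄ = 13.68 mm, ȳ = 88.14 mm

bottom flange: A = 125 × 10 = 1250.00, centroid at (78.50, 5.00).
web: A = 16 × 140 = 2240.00, centroid at (8.00, 80.00).
top flange: A = 85 × 20 = 1700.00, centroid at (-26.50, 160.00).
ΣA = 5190.00 mm², ΣAx̄ = 70995.00 mm³, ΣAȳ = 457450.00 mm³.
x̄ = 70995.00/5190.00 = 13.68 mm; ȳ = 457450.00/5190.00 = 88.14 mm.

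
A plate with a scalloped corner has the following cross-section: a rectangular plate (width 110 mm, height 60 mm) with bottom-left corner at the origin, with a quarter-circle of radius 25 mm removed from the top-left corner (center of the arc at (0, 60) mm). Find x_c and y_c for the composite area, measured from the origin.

x_c = 58.57 mm, y_c = 28.44 mm

plate: A = 110 × 60 = 6600.00, centroid at (55.00, 30.00).
removed quarter-circle: A = −¼π·25² = -490.87, centroid at (10.61, 49.39).
ΣA = 6109.13 mm²
ΣAx_c = (6600.00)(55.00) + (-490.87)(10.61) = 357791.67 mm³
ΣAy_c = (6600.00)(30.00) + (-490.87)(49.39) = 173755.90 mm³
x_c = 357791.67 / 6109.13 = 58.57 mm
y_c = 173755.90 / 6109.13 = 28.44 mm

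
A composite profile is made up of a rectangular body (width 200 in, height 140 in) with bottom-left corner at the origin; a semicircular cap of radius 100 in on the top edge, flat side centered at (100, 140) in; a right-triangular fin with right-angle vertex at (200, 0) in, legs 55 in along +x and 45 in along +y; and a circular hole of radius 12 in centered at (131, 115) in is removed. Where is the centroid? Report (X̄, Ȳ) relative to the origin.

X̄ = 102.98 in, Ȳ = 107.71 in

rectangular body: A = 200 × 140 = 28000.00, centroid at (100.00, 70.00).
semicircular top: A = ½π·100² = 15707.96, centroid at (100.00, 182.44).
triangular fin: A = ½·55·45 = 1237.50, centroid at (218.33, 15.00).
hole: A = −π·12² = -452.39, centroid at (131.00, 115.00).
ΣA = 44493.07 in², ΣAX̄ = 4581720.82 in³, ΣAȲ = 4792319.25 in³.
X̄ = 4581720.82/44493.07 = 102.98 in; Ȳ = 4792319.25/44493.07 = 107.71 in.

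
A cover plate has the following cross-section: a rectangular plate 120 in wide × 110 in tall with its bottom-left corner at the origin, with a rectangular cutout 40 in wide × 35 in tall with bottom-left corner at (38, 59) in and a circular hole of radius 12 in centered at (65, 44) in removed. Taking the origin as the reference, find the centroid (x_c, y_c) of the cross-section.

x_c = 60.05 in, y_c = 52.79 in

plate: A = 120 × 110 = 13200.00, centroid at (60.00, 55.00).
hole 1: A = −(40 × 35) = -1400.00, centroid at (58.00, 76.50).
hole 2: A = −π·12² = -452.39, centroid at (65.00, 44.00).
ΣA = 11347.61 in², ΣAx_c = 681394.69 in³, ΣAy_c = 598994.87 in³.
x_c = 681394.69/11347.61 = 60.05 in; y_c = 598994.87/11347.61 = 52.79 in.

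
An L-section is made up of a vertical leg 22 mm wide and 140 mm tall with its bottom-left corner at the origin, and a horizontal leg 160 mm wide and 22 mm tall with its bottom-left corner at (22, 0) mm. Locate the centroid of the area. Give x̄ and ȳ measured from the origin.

vertical leg: A = 22 × 140 = 3080.00, centroid at (11.00, 70.00).
horizontal leg: A = 160 × 22 = 3520.00, centroid at (102.00, 11.00).
ΣA = 6600.00 mm²
ΣAx̄ = (3080.00)(11.00) + (3520.00)(102.00) = 392920.00 mm³
ΣAȳ = (3080.00)(70.00) + (3520.00)(11.00) = 254320.00 mm³
x̄ = 392920.00 / 6600.00 = 59.53 mm
ȳ = 254320.00 / 6600.00 = 38.53 mm

x̄ = 59.53 mm, ȳ = 38.53 mm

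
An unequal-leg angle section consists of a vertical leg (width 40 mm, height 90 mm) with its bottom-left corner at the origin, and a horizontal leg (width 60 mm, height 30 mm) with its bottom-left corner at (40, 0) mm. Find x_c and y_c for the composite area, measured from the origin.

x_c = 36.67 mm, y_c = 35.00 mm

Part | A | x̄ᵢ | ȳᵢ | A·x̄ᵢ | A·ȳᵢ
vertical leg | 3600.00 | 20.00 | 45.00 | 72000.00 | 162000.00
horizontal leg | 1800.00 | 70.00 | 15.00 | 126000.00 | 27000.00
Σ | 5400.00 |  |  | 198000.00 | 189000.00
x_c = 198000.00 / 5400.00 = 36.67 mm
y_c = 189000.00 / 5400.00 = 35.00 mm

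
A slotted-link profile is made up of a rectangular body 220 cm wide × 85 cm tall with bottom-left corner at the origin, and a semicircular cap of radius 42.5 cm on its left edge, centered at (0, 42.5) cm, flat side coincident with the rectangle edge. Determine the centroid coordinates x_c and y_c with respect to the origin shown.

x_c = 93.13 cm, y_c = 42.50 cm

rectangular body: A = 220 × 85 = 18700.00, centroid at (110.00, 42.50).
semicircular end: A = ½π·42.5² = 2837.25, centroid at (-18.04, 42.50).
ΣA = 21537.25 cm², ΣAx_c = 2005822.92 cm³, ΣAy_c = 915333.16 cm³.
x_c = 2005822.92/21537.25 = 93.13 cm; y_c = 915333.16/21537.25 = 42.50 cm.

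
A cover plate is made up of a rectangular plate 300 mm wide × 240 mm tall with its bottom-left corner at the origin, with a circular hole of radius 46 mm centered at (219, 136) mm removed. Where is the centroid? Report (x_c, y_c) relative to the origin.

plate: A = 300 × 240 = 72000.00, centroid at (150.00, 120.00).
hole: A = −π·46² = -6647.61, centroid at (219.00, 136.00).
ΣA = 65352.39 mm²
ΣAx_c = (72000.00)(150.00) + (-6647.61)(219.00) = 9344173.40 mm³
ΣAy_c = (72000.00)(120.00) + (-6647.61)(136.00) = 7735925.03 mm³
x_c = 9344173.40 / 65352.39 = 142.98 mm
y_c = 7735925.03 / 65352.39 = 118.37 mm

x_c = 142.98 mm, y_c = 118.37 mm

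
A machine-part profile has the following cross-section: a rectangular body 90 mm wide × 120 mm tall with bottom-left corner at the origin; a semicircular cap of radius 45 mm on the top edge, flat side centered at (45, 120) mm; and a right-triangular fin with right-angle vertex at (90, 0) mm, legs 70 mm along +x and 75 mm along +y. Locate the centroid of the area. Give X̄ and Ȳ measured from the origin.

X̄ = 55.80 mm, Ȳ = 69.62 mm

Part | A | x̄ᵢ | ȳᵢ | A·x̄ᵢ | A·ȳᵢ
rectangular body | 10800.00 | 45.00 | 60.00 | 486000.00 | 648000.00
semicircular top | 3180.86 | 45.00 | 139.10 | 143138.82 | 442453.51
triangular fin | 2625.00 | 113.33 | 25.00 | 297500.00 | 65625.00
Σ | 16605.86 |  |  | 926638.82 | 1156078.51
X̄ = 926638.82 / 16605.86 = 55.80 mm
Ȳ = 1156078.51 / 16605.86 = 69.62 mm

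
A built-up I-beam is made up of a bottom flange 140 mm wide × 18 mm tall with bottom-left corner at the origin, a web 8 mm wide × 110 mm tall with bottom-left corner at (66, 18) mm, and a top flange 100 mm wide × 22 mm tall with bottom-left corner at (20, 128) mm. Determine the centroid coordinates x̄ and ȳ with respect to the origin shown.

x̄ = 70.00 mm, ȳ = 70.13 mm

Part | A | x̄ᵢ | ȳᵢ | A·x̄ᵢ | A·ȳᵢ
bottom flange | 2520.00 | 70.00 | 9.00 | 176400.00 | 22680.00
web | 880.00 | 70.00 | 73.00 | 61600.00 | 64240.00
top flange | 2200.00 | 70.00 | 139.00 | 154000.00 | 305800.00
Σ | 5600.00 |  |  | 392000.00 | 392720.00
x̄ = 392000.00 / 5600.00 = 70.00 mm
ȳ = 392720.00 / 5600.00 = 70.13 mm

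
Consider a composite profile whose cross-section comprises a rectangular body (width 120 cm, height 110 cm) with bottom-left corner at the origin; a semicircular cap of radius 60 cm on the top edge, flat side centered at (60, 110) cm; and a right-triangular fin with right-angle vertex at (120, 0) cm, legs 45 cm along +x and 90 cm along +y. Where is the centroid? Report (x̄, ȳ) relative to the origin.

x̄ = 67.27 cm, ȳ = 74.37 cm

rectangular body: A = 120 × 110 = 13200.00, centroid at (60.00, 55.00).
semicircular top: A = ½π·60² = 5654.87, centroid at (60.00, 135.46).
triangular fin: A = ½·45·90 = 2025.00, centroid at (135.00, 30.00).
ΣA = 20879.87 cm²
ΣAx̄ = (13200.00)(60.00) + (5654.87)(60.00) + (2025.00)(135.00) = 1404667.01 cm³
ΣAȳ = (13200.00)(55.00) + (5654.87)(135.46) + (2025.00)(30.00) = 1552785.35 cm³
x̄ = 1404667.01 / 20879.87 = 67.27 cm
ȳ = 1552785.35 / 20879.87 = 74.37 cm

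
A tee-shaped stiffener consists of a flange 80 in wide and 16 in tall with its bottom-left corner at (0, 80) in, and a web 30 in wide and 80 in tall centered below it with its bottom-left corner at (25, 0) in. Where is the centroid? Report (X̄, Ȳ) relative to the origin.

X̄ = 40.00 in, Ȳ = 56.70 in

web: A = 30 × 80 = 2400.00, centroid at (40.00, 40.00).
flange: A = 80 × 16 = 1280.00, centroid at (40.00, 88.00).
ΣA = 3680.00 in², ΣAX̄ = 147200.00 in³, ΣAȲ = 208640.00 in³.
X̄ = 147200.00/3680.00 = 40.00 in; Ȳ = 208640.00/3680.00 = 56.70 in.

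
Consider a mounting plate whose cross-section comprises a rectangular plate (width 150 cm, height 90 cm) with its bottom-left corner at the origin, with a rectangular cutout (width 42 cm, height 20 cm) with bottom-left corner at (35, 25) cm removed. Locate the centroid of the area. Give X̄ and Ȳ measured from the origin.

plate: A = 150 × 90 = 13500.00, centroid at (75.00, 45.00).
hole: A = −(42 × 20) = -840.00, centroid at (56.00, 35.00).
ΣA = 12660.00 cm²
ΣAX̄ = (13500.00)(75.00) + (-840.00)(56.00) = 965460.00 cm³
ΣAȲ = (13500.00)(45.00) + (-840.00)(35.00) = 578100.00 cm³
X̄ = 965460.00 / 12660.00 = 76.26 cm
Ȳ = 578100.00 / 12660.00 = 45.66 cm

X̄ = 76.26 cm, Ȳ = 45.66 cm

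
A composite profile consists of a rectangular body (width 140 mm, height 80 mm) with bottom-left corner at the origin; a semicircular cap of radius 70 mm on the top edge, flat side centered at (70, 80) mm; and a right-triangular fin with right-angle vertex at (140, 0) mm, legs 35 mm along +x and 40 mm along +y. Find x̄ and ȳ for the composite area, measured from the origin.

x̄ = 72.92 mm, ȳ = 66.43 mm

rectangular body: A = 140 × 80 = 11200.00, centroid at (70.00, 40.00).
semicircular top: A = ½π·70² = 7696.90, centroid at (70.00, 109.71).
triangular fin: A = ½·35·40 = 700.00, centroid at (151.67, 13.33).
ΣA = 19596.90 mm², ΣAx̄ = 1428949.81 mm³, ΣAȳ = 1301752.16 mm³.
x̄ = 1428949.81/19596.90 = 72.92 mm; ȳ = 1301752.16/19596.90 = 66.43 mm.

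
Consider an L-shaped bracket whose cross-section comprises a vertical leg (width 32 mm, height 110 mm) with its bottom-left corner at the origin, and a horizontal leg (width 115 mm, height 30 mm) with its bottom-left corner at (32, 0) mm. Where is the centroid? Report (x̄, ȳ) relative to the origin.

x̄ = 52.38 mm, ȳ = 35.20 mm

vertical leg: A = 32 × 110 = 3520.00, centroid at (16.00, 55.00).
horizontal leg: A = 115 × 30 = 3450.00, centroid at (89.50, 15.00).
ΣA = 6970.00 mm², ΣAx̄ = 365095.00 mm³, ΣAȳ = 245350.00 mm³.
x̄ = 365095.00/6970.00 = 52.38 mm; ȳ = 245350.00/6970.00 = 35.20 mm.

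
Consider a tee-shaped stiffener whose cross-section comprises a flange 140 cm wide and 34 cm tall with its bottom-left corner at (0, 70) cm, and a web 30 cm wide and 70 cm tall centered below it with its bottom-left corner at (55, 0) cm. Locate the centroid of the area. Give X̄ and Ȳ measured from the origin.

X̄ = 70.00 cm, Ȳ = 71.08 cm

web: A = 30 × 70 = 2100.00, centroid at (70.00, 35.00).
flange: A = 140 × 34 = 4760.00, centroid at (70.00, 87.00).
ΣA = 6860.00 cm², ΣAX̄ = 480200.00 cm³, ΣAȲ = 487620.00 cm³.
X̄ = 480200.00/6860.00 = 70.00 cm; Ȳ = 487620.00/6860.00 = 71.08 cm.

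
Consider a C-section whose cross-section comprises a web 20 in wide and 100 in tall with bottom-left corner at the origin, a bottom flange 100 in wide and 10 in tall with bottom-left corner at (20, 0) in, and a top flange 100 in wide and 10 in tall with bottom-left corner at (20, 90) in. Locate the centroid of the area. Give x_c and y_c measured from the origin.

web: A = 20 × 100 = 2000.00, centroid at (10.00, 50.00).
bottom flange: A = 100 × 10 = 1000.00, centroid at (70.00, 5.00).
top flange: A = 100 × 10 = 1000.00, centroid at (70.00, 95.00).
ΣA = 4000.00 in²
ΣAx_c = (2000.00)(10.00) + (1000.00)(70.00) + (1000.00)(70.00) = 160000.00 in³
ΣAy_c = (2000.00)(50.00) + (1000.00)(5.00) + (1000.00)(95.00) = 200000.00 in³
x_c = 160000.00 / 4000.00 = 40.00 in
y_c = 200000.00 / 4000.00 = 50.00 in

x_c = 40.00 in, y_c = 50.00 in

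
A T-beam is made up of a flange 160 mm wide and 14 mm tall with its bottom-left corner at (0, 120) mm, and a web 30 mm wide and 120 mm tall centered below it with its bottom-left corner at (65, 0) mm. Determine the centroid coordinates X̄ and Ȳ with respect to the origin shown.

Part | A | x̄ᵢ | ȳᵢ | A·x̄ᵢ | A·ȳᵢ
web | 3600.00 | 80.00 | 60.00 | 288000.00 | 216000.00
flange | 2240.00 | 80.00 | 127.00 | 179200.00 | 284480.00
Σ | 5840.00 |  |  | 467200.00 | 500480.00
X̄ = 467200.00 / 5840.00 = 80.00 mm
Ȳ = 500480.00 / 5840.00 = 85.70 mm

X̄ = 80.00 mm, Ȳ = 85.70 mm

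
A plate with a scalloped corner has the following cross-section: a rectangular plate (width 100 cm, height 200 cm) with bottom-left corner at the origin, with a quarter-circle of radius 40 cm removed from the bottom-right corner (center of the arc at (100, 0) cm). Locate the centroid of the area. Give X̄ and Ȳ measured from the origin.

X̄ = 47.79 cm, Ȳ = 105.57 cm

Part | A | x̄ᵢ | ȳᵢ | A·x̄ᵢ | A·ȳᵢ
plate | 20000.00 | 50.00 | 100.00 | 1000000.00 | 2000000.00
removed quarter-circle | -1256.64 | 83.02 | 16.98 | -104330.37 | -21333.33
Σ | 18743.36 |  |  | 895669.63 | 1978666.67
X̄ = 895669.63 / 18743.36 = 47.79 cm
Ȳ = 1978666.67 / 18743.36 = 105.57 cm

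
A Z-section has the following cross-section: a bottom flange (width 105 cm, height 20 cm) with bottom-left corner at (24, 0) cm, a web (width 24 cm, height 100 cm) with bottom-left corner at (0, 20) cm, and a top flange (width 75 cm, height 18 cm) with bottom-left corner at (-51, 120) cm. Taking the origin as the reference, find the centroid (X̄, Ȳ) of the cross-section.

X̄ = 29.27 cm, Ȳ = 62.08 cm

Part | A | x̄ᵢ | ȳᵢ | A·x̄ᵢ | A·ȳᵢ
bottom flange | 2100.00 | 76.50 | 10.00 | 160650.00 | 21000.00
web | 2400.00 | 12.00 | 70.00 | 28800.00 | 168000.00
top flange | 1350.00 | -13.50 | 129.00 | -18225.00 | 174150.00
Σ | 5850.00 |  |  | 171225.00 | 363150.00
X̄ = 171225.00 / 5850.00 = 29.27 cm
Ȳ = 363150.00 / 5850.00 = 62.08 cm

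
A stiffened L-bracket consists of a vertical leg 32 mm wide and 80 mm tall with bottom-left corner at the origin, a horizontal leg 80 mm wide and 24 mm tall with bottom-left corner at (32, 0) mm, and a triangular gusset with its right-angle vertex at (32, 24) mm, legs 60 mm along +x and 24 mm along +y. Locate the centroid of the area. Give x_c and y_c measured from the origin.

x_c = 41.66 mm, y_c = 28.55 mm

vertical leg: A = 32 × 80 = 2560.00, centroid at (16.00, 40.00).
horizontal leg: A = 80 × 24 = 1920.00, centroid at (72.00, 12.00).
gusset: A = ½·60·24 = 720.00, centroid at (52.00, 32.00).
ΣA = 5200.00 mm², ΣAx_c = 216640.00 mm³, ΣAy_c = 148480.00 mm³.
x_c = 216640.00/5200.00 = 41.66 mm; y_c = 148480.00/5200.00 = 28.55 mm.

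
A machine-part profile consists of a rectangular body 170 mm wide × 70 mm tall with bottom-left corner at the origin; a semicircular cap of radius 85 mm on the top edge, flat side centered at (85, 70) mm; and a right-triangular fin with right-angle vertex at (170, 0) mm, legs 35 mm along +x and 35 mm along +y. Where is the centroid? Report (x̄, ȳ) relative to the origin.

x̄ = 87.48 mm, ȳ = 68.21 mm

rectangular body: A = 170 × 70 = 11900.00, centroid at (85.00, 35.00).
semicircular top: A = ½π·85² = 11349.00, centroid at (85.00, 106.08).
triangular fin: A = ½·35·35 = 612.50, centroid at (181.67, 11.67).
ΣA = 23861.50 mm²
ΣAx̄ = (11900.00)(85.00) + (11349.00)(85.00) + (612.50)(181.67) = 2087436.13 mm³
ΣAȳ = (11900.00)(35.00) + (11349.00)(106.08) + (612.50)(11.67) = 1627492.74 mm³
x̄ = 2087436.13 / 23861.50 = 87.48 mm
ȳ = 1627492.74 / 23861.50 = 68.21 mm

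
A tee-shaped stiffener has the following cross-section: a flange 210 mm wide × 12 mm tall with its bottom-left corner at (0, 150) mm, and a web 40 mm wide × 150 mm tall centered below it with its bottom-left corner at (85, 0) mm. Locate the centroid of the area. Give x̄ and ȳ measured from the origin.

web: A = 40 × 150 = 6000.00, centroid at (105.00, 75.00).
flange: A = 210 × 12 = 2520.00, centroid at (105.00, 156.00).
ΣA = 8520.00 mm², ΣAx̄ = 894600.00 mm³, ΣAȳ = 843120.00 mm³.
x̄ = 894600.00/8520.00 = 105.00 mm; ȳ = 843120.00/8520.00 = 98.96 mm.

x̄ = 105.00 mm, ȳ = 98.96 mm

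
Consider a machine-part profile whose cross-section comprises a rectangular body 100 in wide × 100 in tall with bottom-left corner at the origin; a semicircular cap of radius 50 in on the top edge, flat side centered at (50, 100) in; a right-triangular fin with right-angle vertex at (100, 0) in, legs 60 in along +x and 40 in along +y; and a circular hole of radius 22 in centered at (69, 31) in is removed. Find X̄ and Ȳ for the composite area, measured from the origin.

X̄ = 54.05 in, Ȳ = 69.44 in

Part | A | x̄ᵢ | ȳᵢ | A·x̄ᵢ | A·ȳᵢ
rectangular body | 10000.00 | 50.00 | 50.00 | 500000.00 | 500000.00
semicircular top | 3926.99 | 50.00 | 121.22 | 196349.54 | 476032.42
triangular fin | 1200.00 | 120.00 | 13.33 | 144000.00 | 16000.00
hole | -1520.53 | 69.00 | 31.00 | -104916.63 | -47136.46
Σ | 13606.46 |  |  | 735432.91 | 944895.96
X̄ = 735432.91 / 13606.46 = 54.05 in
Ȳ = 944895.96 / 13606.46 = 69.44 in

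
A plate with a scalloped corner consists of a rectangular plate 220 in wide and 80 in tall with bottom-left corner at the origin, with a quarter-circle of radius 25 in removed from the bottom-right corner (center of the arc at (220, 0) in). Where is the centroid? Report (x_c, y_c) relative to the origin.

x_c = 107.15 in, y_c = 40.84 in

plate: A = 220 × 80 = 17600.00, centroid at (110.00, 40.00).
removed quarter-circle: A = −¼π·25² = -490.87, centroid at (209.39, 10.61).
ΣA = 17109.13 in², ΣAx_c = 1833216.09 in³, ΣAy_c = 698791.67 in³.
x_c = 1833216.09/17109.13 = 107.15 in; y_c = 698791.67/17109.13 = 40.84 in.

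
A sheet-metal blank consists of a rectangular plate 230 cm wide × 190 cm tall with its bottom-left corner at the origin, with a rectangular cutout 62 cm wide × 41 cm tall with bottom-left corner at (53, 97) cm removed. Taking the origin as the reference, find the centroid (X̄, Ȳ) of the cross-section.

plate: A = 230 × 190 = 43700.00, centroid at (115.00, 95.00).
hole: A = −(62 × 41) = -2542.00, centroid at (84.00, 117.50).
ΣA = 41158.00 cm², ΣAX̄ = 4811972.00 cm³, ΣAȲ = 3852815.00 cm³.
X̄ = 4811972.00/41158.00 = 116.91 cm; Ȳ = 3852815.00/41158.00 = 93.61 cm.

X̄ = 116.91 cm, Ȳ = 93.61 cm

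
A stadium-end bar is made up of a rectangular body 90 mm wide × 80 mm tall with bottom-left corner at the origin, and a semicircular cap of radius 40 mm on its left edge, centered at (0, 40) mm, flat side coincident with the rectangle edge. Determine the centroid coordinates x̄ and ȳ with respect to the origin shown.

rectangular body: A = 90 × 80 = 7200.00, centroid at (45.00, 40.00).
semicircular end: A = ½π·40² = 2513.27, centroid at (-16.98, 40.00).
ΣA = 9713.27 mm², ΣAx̄ = 281333.33 mm³, ΣAȳ = 388530.96 mm³.
x̄ = 281333.33/9713.27 = 28.96 mm; ȳ = 388530.96/9713.27 = 40.00 mm.

x̄ = 28.96 mm, ȳ = 40.00 mm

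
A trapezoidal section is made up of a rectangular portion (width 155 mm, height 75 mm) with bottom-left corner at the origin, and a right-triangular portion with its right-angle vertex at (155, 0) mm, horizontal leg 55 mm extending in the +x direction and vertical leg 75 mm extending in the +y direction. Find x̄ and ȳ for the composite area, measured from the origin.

rectangular portion: A = 155 × 75 = 11625.00, centroid at (77.50, 37.50).
triangular portion: A = ½·55·75 = 2062.50, centroid at (173.33, 25.00).
ΣA = 13687.50 mm²
ΣAx̄ = (11625.00)(77.50) + (2062.50)(173.33) = 1258437.50 mm³
ΣAȳ = (11625.00)(37.50) + (2062.50)(25.00) = 487500.00 mm³
x̄ = 1258437.50 / 13687.50 = 91.94 mm
ȳ = 487500.00 / 13687.50 = 35.62 mm

x̄ = 91.94 mm, ȳ = 35.62 mm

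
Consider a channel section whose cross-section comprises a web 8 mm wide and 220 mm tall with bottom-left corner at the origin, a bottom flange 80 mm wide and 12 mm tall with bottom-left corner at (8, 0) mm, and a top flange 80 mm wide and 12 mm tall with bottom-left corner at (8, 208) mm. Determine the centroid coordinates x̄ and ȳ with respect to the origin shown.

x̄ = 26.96 mm, ȳ = 110.00 mm

web: A = 8 × 220 = 1760.00, centroid at (4.00, 110.00).
bottom flange: A = 80 × 12 = 960.00, centroid at (48.00, 6.00).
top flange: A = 80 × 12 = 960.00, centroid at (48.00, 214.00).
ΣA = 3680.00 mm², ΣAx̄ = 99200.00 mm³, ΣAȳ = 404800.00 mm³.
x̄ = 99200.00/3680.00 = 26.96 mm; ȳ = 404800.00/3680.00 = 110.00 mm.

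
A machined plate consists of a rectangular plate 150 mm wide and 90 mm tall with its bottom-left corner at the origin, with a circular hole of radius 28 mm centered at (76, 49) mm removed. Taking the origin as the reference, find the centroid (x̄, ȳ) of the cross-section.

x̄ = 74.78 mm, ȳ = 44.11 mm

plate: A = 150 × 90 = 13500.00, centroid at (75.00, 45.00).
hole: A = −π·28² = -2463.01, centroid at (76.00, 49.00).
ΣA = 11036.99 mm², ΣAx̄ = 825311.34 mm³, ΣAȳ = 486812.58 mm³.
x̄ = 825311.34/11036.99 = 74.78 mm; ȳ = 486812.58/11036.99 = 44.11 mm.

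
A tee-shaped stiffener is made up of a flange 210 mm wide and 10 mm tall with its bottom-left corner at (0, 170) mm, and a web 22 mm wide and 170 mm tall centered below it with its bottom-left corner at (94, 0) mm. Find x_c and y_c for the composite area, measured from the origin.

x_c = 105.00 mm, y_c = 117.36 mm

Part | A | x̄ᵢ | ȳᵢ | A·x̄ᵢ | A·ȳᵢ
web | 3740.00 | 105.00 | 85.00 | 392700.00 | 317900.00
flange | 2100.00 | 105.00 | 175.00 | 220500.00 | 367500.00
Σ | 5840.00 |  |  | 613200.00 | 685400.00
x_c = 613200.00 / 5840.00 = 105.00 mm
y_c = 685400.00 / 5840.00 = 117.36 mm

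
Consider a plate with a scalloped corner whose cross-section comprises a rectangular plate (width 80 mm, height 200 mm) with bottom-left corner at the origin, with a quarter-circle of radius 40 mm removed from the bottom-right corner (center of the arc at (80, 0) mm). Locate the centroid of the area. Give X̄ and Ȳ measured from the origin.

plate: A = 80 × 200 = 16000.00, centroid at (40.00, 100.00).
removed quarter-circle: A = −¼π·40² = -1256.64, centroid at (63.02, 16.98).
ΣA = 14743.36 mm², ΣAX̄ = 560802.37 mm³, ΣAȲ = 1578666.67 mm³.
X̄ = 560802.37/14743.36 = 38.04 mm; Ȳ = 1578666.67/14743.36 = 107.08 mm.

X̄ = 38.04 mm, Ȳ = 107.08 mm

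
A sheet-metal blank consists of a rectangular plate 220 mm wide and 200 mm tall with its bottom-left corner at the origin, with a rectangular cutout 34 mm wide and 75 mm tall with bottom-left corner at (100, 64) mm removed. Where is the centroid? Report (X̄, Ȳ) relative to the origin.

X̄ = 109.57 mm, Ȳ = 99.91 mm

plate: A = 220 × 200 = 44000.00, centroid at (110.00, 100.00).
hole: A = −(34 × 75) = -2550.00, centroid at (117.00, 101.50).
ΣA = 41450.00 mm², ΣAX̄ = 4541650.00 mm³, ΣAȲ = 4141175.00 mm³.
X̄ = 4541650.00/41450.00 = 109.57 mm; Ȳ = 4141175.00/41450.00 = 99.91 mm.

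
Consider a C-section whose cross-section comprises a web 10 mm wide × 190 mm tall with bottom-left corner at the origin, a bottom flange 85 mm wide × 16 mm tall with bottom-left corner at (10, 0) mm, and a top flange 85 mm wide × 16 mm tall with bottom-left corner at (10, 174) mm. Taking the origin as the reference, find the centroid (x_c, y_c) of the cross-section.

x_c = 32.97 mm, y_c = 95.00 mm

web: A = 10 × 190 = 1900.00, centroid at (5.00, 95.00).
bottom flange: A = 85 × 16 = 1360.00, centroid at (52.50, 8.00).
top flange: A = 85 × 16 = 1360.00, centroid at (52.50, 182.00).
ΣA = 4620.00 mm², ΣAx_c = 152300.00 mm³, ΣAy_c = 438900.00 mm³.
x_c = 152300.00/4620.00 = 32.97 mm; y_c = 438900.00/4620.00 = 95.00 mm.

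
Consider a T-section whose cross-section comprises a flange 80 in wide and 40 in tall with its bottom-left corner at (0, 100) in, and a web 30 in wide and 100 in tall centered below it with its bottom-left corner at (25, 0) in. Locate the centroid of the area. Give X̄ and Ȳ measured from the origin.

X̄ = 40.00 in, Ȳ = 86.13 in

Part | A | x̄ᵢ | ȳᵢ | A·x̄ᵢ | A·ȳᵢ
web | 3000.00 | 40.00 | 50.00 | 120000.00 | 150000.00
flange | 3200.00 | 40.00 | 120.00 | 128000.00 | 384000.00
Σ | 6200.00 |  |  | 248000.00 | 534000.00
X̄ = 248000.00 / 6200.00 = 40.00 in
Ȳ = 534000.00 / 6200.00 = 86.13 in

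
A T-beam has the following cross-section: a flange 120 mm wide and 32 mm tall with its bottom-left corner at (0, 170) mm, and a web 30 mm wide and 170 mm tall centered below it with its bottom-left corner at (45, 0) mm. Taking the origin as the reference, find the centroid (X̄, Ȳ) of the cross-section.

X̄ = 60.00 mm, Ȳ = 128.38 mm

web: A = 30 × 170 = 5100.00, centroid at (60.00, 85.00).
flange: A = 120 × 32 = 3840.00, centroid at (60.00, 186.00).
ΣA = 8940.00 mm², ΣAX̄ = 536400.00 mm³, ΣAȲ = 1147740.00 mm³.
X̄ = 536400.00/8940.00 = 60.00 mm; Ȳ = 1147740.00/8940.00 = 128.38 mm.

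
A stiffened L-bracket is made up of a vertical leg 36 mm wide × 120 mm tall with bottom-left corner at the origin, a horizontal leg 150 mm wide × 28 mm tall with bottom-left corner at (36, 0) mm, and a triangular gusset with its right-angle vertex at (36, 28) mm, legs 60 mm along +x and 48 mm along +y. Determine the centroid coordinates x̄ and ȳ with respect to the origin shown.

Part | A | x̄ᵢ | ȳᵢ | A·x̄ᵢ | A·ȳᵢ
vertical leg | 4320.00 | 18.00 | 60.00 | 77760.00 | 259200.00
horizontal leg | 4200.00 | 111.00 | 14.00 | 466200.00 | 58800.00
gusset | 1440.00 | 56.00 | 44.00 | 80640.00 | 63360.00
Σ | 9960.00 |  |  | 624600.00 | 381360.00
x̄ = 624600.00 / 9960.00 = 62.71 mm
ȳ = 381360.00 / 9960.00 = 38.29 mm

x̄ = 62.71 mm, ȳ = 38.29 mm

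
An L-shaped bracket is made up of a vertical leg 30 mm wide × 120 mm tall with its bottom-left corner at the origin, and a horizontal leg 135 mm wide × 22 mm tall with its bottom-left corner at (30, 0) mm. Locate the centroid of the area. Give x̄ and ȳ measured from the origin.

vertical leg: A = 30 × 120 = 3600.00, centroid at (15.00, 60.00).
horizontal leg: A = 135 × 22 = 2970.00, centroid at (97.50, 11.00).
ΣA = 6570.00 mm², ΣAx̄ = 343575.00 mm³, ΣAȳ = 248670.00 mm³.
x̄ = 343575.00/6570.00 = 52.29 mm; ȳ = 248670.00/6570.00 = 37.85 mm.

x̄ = 52.29 mm, ȳ = 37.85 mm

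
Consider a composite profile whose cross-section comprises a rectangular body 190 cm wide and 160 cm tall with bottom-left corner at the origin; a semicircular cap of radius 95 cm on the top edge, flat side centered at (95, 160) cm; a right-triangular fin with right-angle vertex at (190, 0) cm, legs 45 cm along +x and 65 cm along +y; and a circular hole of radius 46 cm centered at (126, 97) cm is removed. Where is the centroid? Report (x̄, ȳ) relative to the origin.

x̄ = 93.85 cm, ȳ = 118.27 cm

rectangular body: A = 190 × 160 = 30400.00, centroid at (95.00, 80.00).
semicircular top: A = ½π·95² = 14176.44, centroid at (95.00, 200.32).
triangular fin: A = ½·45·65 = 1462.50, centroid at (205.00, 21.67).
hole: A = −π·46² = -6647.61, centroid at (126.00, 97.00).
ΣA = 39391.33 cm²
ΣAx̄ = (30400.00)(95.00) + (14176.44)(95.00) + (1462.50)(205.00) + (-6647.61)(126.00) = 3696975.13 cm³
ΣAȳ = (30400.00)(80.00) + (14176.44)(200.32) + (1462.50)(21.67) + (-6647.61)(97.00) = 4658682.55 cm³
x̄ = 3696975.13 / 39391.33 = 93.85 cm
ȳ = 4658682.55 / 39391.33 = 118.27 cm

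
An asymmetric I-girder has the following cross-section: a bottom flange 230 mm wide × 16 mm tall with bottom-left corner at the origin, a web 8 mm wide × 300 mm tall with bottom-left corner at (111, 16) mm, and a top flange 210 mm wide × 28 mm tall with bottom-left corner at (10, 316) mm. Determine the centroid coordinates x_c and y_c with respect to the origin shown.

bottom flange: A = 230 × 16 = 3680.00, centroid at (115.00, 8.00).
web: A = 8 × 300 = 2400.00, centroid at (115.00, 166.00).
top flange: A = 210 × 28 = 5880.00, centroid at (115.00, 330.00).
ΣA = 11960.00 mm², ΣAx_c = 1375400.00 mm³, ΣAy_c = 2368240.00 mm³.
x_c = 1375400.00/11960.00 = 115.00 mm; y_c = 2368240.00/11960.00 = 198.01 mm.

x_c = 115.00 mm, y_c = 198.01 mm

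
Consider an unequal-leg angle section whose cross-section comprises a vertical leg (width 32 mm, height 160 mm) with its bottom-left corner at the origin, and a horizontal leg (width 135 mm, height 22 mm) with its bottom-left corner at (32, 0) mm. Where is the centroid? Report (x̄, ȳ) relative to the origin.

x̄ = 46.65 mm, ȳ = 54.67 mm

vertical leg: A = 32 × 160 = 5120.00, centroid at (16.00, 80.00).
horizontal leg: A = 135 × 22 = 2970.00, centroid at (99.50, 11.00).
ΣA = 8090.00 mm²
ΣAx̄ = (5120.00)(16.00) + (2970.00)(99.50) = 377435.00 mm³
ΣAȳ = (5120.00)(80.00) + (2970.00)(11.00) = 442270.00 mm³
x̄ = 377435.00 / 8090.00 = 46.65 mm
ȳ = 442270.00 / 8090.00 = 54.67 mm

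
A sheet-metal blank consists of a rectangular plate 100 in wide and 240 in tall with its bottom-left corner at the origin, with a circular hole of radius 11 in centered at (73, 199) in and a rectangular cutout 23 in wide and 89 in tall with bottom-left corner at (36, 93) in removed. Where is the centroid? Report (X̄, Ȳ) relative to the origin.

plate: A = 100 × 240 = 24000.00, centroid at (50.00, 120.00).
hole 1: A = −π·11² = -380.13, centroid at (73.00, 199.00).
hole 2: A = −(23 × 89) = -2047.00, centroid at (47.50, 137.50).
ΣA = 21572.87 in²
ΣAX̄ = (24000.00)(50.00) + (-380.13)(73.00) + (-2047.00)(47.50) = 1075017.81 in³
ΣAȲ = (24000.00)(120.00) + (-380.13)(199.00) + (-2047.00)(137.50) = 2522891.09 in³
X̄ = 1075017.81 / 21572.87 = 49.83 in
Ȳ = 2522891.09 / 21572.87 = 116.95 in

X̄ = 49.83 in, Ȳ = 116.95 in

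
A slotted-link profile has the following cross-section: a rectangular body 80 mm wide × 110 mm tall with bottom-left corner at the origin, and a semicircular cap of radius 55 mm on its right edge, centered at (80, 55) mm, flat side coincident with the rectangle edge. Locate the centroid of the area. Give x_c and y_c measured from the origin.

x_c = 62.21 mm, y_c = 55.00 mm

rectangular body: A = 80 × 110 = 8800.00, centroid at (40.00, 55.00).
semicircular end: A = ½π·55² = 4751.66, centroid at (103.34, 55.00).
ΣA = 13551.66 mm²
ΣAx_c = (8800.00)(40.00) + (4751.66)(103.34) = 843049.38 mm³
ΣAy_c = (8800.00)(55.00) + (4751.66)(55.00) = 745341.24 mm³
x_c = 843049.38 / 13551.66 = 62.21 mm
y_c = 745341.24 / 13551.66 = 55.00 mm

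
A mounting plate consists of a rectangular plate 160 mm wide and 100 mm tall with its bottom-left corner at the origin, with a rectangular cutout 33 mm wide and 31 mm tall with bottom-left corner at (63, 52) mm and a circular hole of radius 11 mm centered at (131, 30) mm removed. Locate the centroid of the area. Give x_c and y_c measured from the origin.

Part | A | x̄ᵢ | ȳᵢ | A·x̄ᵢ | A·ȳᵢ
plate | 16000.00 | 80.00 | 50.00 | 1280000.00 | 800000.00
hole 1 | -1023.00 | 79.50 | 67.50 | -81328.50 | -69052.50
hole 2 | -380.13 | 131.00 | 30.00 | -49797.39 | -11403.98
Σ | 14596.87 |  |  | 1148874.11 | 719543.52
x_c = 1148874.11 / 14596.87 = 78.71 mm
y_c = 719543.52 / 14596.87 = 49.29 mm

x_c = 78.71 mm, y_c = 49.29 mm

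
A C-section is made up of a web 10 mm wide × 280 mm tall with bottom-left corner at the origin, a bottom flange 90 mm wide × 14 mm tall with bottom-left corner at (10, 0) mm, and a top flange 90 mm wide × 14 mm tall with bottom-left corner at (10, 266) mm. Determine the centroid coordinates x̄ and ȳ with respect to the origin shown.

x̄ = 28.68 mm, ȳ = 140.00 mm

Part | A | x̄ᵢ | ȳᵢ | A·x̄ᵢ | A·ȳᵢ
web | 2800.00 | 5.00 | 140.00 | 14000.00 | 392000.00
bottom flange | 1260.00 | 55.00 | 7.00 | 69300.00 | 8820.00
top flange | 1260.00 | 55.00 | 273.00 | 69300.00 | 343980.00
Σ | 5320.00 |  |  | 152600.00 | 744800.00
x̄ = 152600.00 / 5320.00 = 28.68 mm
ȳ = 744800.00 / 5320.00 = 140.00 mm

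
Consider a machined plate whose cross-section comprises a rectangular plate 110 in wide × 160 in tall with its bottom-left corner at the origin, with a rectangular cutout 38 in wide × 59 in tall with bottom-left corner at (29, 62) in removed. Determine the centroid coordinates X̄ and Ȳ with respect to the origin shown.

X̄ = 56.02 in, Ȳ = 78.32 in

plate: A = 110 × 160 = 17600.00, centroid at (55.00, 80.00).
hole: A = −(38 × 59) = -2242.00, centroid at (48.00, 91.50).
ΣA = 15358.00 in², ΣAX̄ = 860384.00 in³, ΣAȲ = 1202857.00 in³.
X̄ = 860384.00/15358.00 = 56.02 in; Ȳ = 1202857.00/15358.00 = 78.32 in.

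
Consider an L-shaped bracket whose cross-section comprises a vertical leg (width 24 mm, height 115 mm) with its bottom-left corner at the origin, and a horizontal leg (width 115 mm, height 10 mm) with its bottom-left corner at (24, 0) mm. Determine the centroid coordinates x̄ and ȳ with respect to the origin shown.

x̄ = 32.44 mm, ȳ = 42.06 mm

Part | A | x̄ᵢ | ȳᵢ | A·x̄ᵢ | A·ȳᵢ
vertical leg | 2760.00 | 12.00 | 57.50 | 33120.00 | 158700.00
horizontal leg | 1150.00 | 81.50 | 5.00 | 93725.00 | 5750.00
Σ | 3910.00 |  |  | 126845.00 | 164450.00
x̄ = 126845.00 / 3910.00 = 32.44 mm
ȳ = 164450.00 / 3910.00 = 42.06 mm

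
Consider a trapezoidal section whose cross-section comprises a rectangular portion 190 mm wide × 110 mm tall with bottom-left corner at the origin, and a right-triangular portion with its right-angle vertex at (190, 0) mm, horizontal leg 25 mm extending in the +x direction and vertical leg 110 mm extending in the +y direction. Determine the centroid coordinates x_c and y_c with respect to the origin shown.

x_c = 101.38 mm, y_c = 53.87 mm

rectangular portion: A = 190 × 110 = 20900.00, centroid at (95.00, 55.00).
triangular portion: A = ½·25·110 = 1375.00, centroid at (198.33, 36.67).
ΣA = 22275.00 mm²
ΣAx_c = (20900.00)(95.00) + (1375.00)(198.33) = 2258208.33 mm³
ΣAy_c = (20900.00)(55.00) + (1375.00)(36.67) = 1199916.67 mm³
x_c = 2258208.33 / 22275.00 = 101.38 mm
y_c = 1199916.67 / 22275.00 = 53.87 mm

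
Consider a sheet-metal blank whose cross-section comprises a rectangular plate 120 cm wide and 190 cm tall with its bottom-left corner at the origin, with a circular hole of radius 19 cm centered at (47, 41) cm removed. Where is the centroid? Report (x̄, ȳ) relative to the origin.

x̄ = 60.68 cm, ȳ = 97.83 cm

plate: A = 120 × 190 = 22800.00, centroid at (60.00, 95.00).
hole: A = −π·19² = -1134.11, centroid at (47.00, 41.00).
ΣA = 21665.89 cm², ΣAx̄ = 1314696.60 cm³, ΣAȳ = 2119501.29 cm³.
x̄ = 1314696.60/21665.89 = 60.68 cm; ȳ = 2119501.29/21665.89 = 97.83 cm.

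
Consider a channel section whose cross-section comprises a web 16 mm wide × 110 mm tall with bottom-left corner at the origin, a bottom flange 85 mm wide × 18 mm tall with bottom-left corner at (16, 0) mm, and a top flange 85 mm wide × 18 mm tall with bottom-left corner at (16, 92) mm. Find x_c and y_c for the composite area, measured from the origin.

x_c = 40.06 mm, y_c = 55.00 mm

web: A = 16 × 110 = 1760.00, centroid at (8.00, 55.00).
bottom flange: A = 85 × 18 = 1530.00, centroid at (58.50, 9.00).
top flange: A = 85 × 18 = 1530.00, centroid at (58.50, 101.00).
ΣA = 4820.00 mm², ΣAx_c = 193090.00 mm³, ΣAy_c = 265100.00 mm³.
x_c = 193090.00/4820.00 = 40.06 mm; y_c = 265100.00/4820.00 = 55.00 mm.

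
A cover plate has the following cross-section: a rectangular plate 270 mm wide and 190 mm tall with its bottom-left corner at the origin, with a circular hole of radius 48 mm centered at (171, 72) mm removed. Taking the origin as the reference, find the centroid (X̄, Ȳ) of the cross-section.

plate: A = 270 × 190 = 51300.00, centroid at (135.00, 95.00).
hole: A = −π·48² = -7238.23, centroid at (171.00, 72.00).
ΣA = 44061.77 mm²
ΣAX̄ = (51300.00)(135.00) + (-7238.23)(171.00) = 5687762.76 mm³
ΣAȲ = (51300.00)(95.00) + (-7238.23)(72.00) = 4352347.48 mm³
X̄ = 5687762.76 / 44061.77 = 129.09 mm
Ȳ = 4352347.48 / 44061.77 = 98.78 mm

X̄ = 129.09 mm, Ȳ = 98.78 mm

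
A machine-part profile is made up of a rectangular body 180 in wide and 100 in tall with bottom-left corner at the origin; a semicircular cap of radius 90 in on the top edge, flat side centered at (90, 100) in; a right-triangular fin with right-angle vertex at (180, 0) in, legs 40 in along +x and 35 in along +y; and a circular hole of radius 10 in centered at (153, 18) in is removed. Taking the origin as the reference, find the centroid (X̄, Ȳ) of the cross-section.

X̄ = 91.69 in, Ȳ = 85.53 in

Part | A | x̄ᵢ | ȳᵢ | A·x̄ᵢ | A·ȳᵢ
rectangular body | 18000.00 | 90.00 | 50.00 | 1620000.00 | 900000.00
semicircular top | 12723.45 | 90.00 | 138.20 | 1145110.52 | 1758345.02
triangular fin | 700.00 | 193.33 | 11.67 | 135333.33 | 8166.67
hole | -314.16 | 153.00 | 18.00 | -48066.37 | -5654.87
Σ | 31109.29 |  |  | 2852377.49 | 2660856.82
X̄ = 2852377.49 / 31109.29 = 91.69 in
Ȳ = 2660856.82 / 31109.29 = 85.53 in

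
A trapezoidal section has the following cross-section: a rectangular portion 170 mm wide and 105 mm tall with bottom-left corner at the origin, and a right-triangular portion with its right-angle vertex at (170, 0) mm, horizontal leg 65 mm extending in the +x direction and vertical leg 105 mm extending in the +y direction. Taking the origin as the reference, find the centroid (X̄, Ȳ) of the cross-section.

X̄ = 102.12 mm, Ȳ = 49.69 mm

Part | A | x̄ᵢ | ȳᵢ | A·x̄ᵢ | A·ȳᵢ
rectangular portion | 17850.00 | 85.00 | 52.50 | 1517250.00 | 937125.00
triangular portion | 3412.50 | 191.67 | 35.00 | 654062.50 | 119437.50
Σ | 21262.50 |  |  | 2171312.50 | 1056562.50
X̄ = 2171312.50 / 21262.50 = 102.12 mm
Ȳ = 1056562.50 / 21262.50 = 49.69 mm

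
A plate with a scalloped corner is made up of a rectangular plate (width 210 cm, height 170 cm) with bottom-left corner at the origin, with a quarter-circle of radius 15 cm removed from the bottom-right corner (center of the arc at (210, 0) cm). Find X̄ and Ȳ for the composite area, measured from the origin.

X̄ = 104.51 cm, Ȳ = 85.39 cm

plate: A = 210 × 170 = 35700.00, centroid at (105.00, 85.00).
removed quarter-circle: A = −¼π·15² = -176.71, centroid at (203.63, 6.37).
ΣA = 35523.29 cm²
ΣAX̄ = (35700.00)(105.00) + (-176.71)(203.63) = 3712514.94 cm³
ΣAȲ = (35700.00)(85.00) + (-176.71)(6.37) = 3033375.00 cm³
X̄ = 3712514.94 / 35523.29 = 104.51 cm
Ȳ = 3033375.00 / 35523.29 = 85.39 cm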